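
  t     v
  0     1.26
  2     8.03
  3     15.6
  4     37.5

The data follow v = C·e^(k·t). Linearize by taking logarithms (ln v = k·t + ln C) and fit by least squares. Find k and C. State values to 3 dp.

k = 0.841, C = 1.321

With ln vᵢ as the transformed response and tᵢ as the regressor:
XᵀX = [[29.0000, 9.0000]; [9.0000, 4]], rhs = [26.9055, 8.6859]ᵀ  (here Σt = 9.0000, Σ(t)² = 29.0000, Σln v = 8.6859, Σt·ln v = 26.9055).
Slope k = (n·Σt·ln v − Σt·Σln v)/(n·Σ(t)² − (Σt)²) = (4·26.9055 − 9.0000·8.6859)/35.0000 = 0.84140; ln C = (Σln v − k·Σt)/n = 0.27833, so C = exp(0.27833) = 1.32092.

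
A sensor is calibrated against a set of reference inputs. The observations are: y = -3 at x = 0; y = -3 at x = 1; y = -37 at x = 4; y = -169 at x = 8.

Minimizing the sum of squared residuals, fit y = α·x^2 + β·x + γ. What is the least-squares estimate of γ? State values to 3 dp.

γ = -3.277

Normal-equation sums: Σx^2·x^2 = 4353, Σx^2·x = 577, Σx^2 = 81, Σx·x = 81, Σx = 13, Σ1 = 4.
For Aᵀy: Σx^2·y = -11411, Σx·y = -1503, Σy = -212.
AᵀA·[α, β, γ]ᵀ = Aᵀy becomes [[4353, 577, 81]; [577, 81, 13]; [81, 13, 4]]·[α, β, γ]ᵀ = [-11411, -1503, -212]ᵀ.
Row-reducing yields α = -2043/668, β = 12547/3340, γ = -2736/835.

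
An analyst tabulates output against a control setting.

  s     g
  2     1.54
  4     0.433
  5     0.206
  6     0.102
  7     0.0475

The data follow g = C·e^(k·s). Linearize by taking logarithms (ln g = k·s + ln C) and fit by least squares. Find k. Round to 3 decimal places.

k = -0.696

With ln gᵢ as the transformed response and sᵢ as the regressor:
Σs = 24.0000, Σ(s)² = 130.0000, Σln g = -7.3149, Σs·ln g = -45.4098.
Equations: 130.0000·k + 24.0000·ln C = -45.4098;  24.0000·k + 5·ln C = -7.3149.
Slope k = (n·Σs·ln g − Σs·Σln g)/(n·Σ(s)² − (Σs)²) = (5·-45.4098 − 24.0000·-7.3149)/74.0000 = -0.69582; ln C = (Σln g − k·Σs)/n = 1.87696.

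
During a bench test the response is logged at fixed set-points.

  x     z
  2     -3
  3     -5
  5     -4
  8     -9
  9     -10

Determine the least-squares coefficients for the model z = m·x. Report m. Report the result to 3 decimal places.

m = -1.109

Compute the Gram sums: Σx·x = 183.
Moment sums: Σx·z = -203.
AᵀA·[m]ᵀ = Aᵀz becomes [[183]]·[m]ᵀ = [-203]ᵀ.
Hence m = -203 / 183 ≈ -1.10929.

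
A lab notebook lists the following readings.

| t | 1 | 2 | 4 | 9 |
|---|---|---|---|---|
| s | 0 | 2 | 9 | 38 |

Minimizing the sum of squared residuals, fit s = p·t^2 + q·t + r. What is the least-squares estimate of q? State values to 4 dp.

q = 1.2497

The normal system AᵀA·[p, q, r]ᵀ = Aᵀs is [[6834, 802, 102]; [802, 102, 16]; [102, 16, 4]]·[p, q, r]ᵀ = [3230, 382, 49]ᵀ.
Solving the 3×3 system (Gaussian elimination) gives p = 1975/5618, q = 7021/5618, r = -4813/2809.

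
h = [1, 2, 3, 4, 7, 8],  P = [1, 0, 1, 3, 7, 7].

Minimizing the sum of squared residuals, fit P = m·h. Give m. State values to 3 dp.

m = 0.846

AᵀA·[m]ᵀ = AᵀP reads: 143·m = 121.
Hence m = 121 / 143 ≈ 0.846154.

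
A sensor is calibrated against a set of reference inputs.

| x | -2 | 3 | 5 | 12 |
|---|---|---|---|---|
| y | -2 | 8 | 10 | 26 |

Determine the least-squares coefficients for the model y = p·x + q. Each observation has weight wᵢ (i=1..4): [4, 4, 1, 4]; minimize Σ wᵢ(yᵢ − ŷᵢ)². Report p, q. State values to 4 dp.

p = 1.9969, q = 1.8595

Sums needed: Σwᵢ·x·x = 653, Σwᵢ·x = 57, Σwᵢ·1 = 13.
Moment sums: Σwᵢ·x·y = 1410, Σwᵢ·y = 138.
AᵀWA·[p, q]ᵀ = AᵀWy becomes [[653, 57]; [57, 13]]·[p, q]ᵀ = [1410, 138]ᵀ.
Eliminating q: 13·(row 1) − 57·(row 2) gives 5240·p = 13·1410 − 57·138 = 10464, so p = 1308/655.
Then q = (138 − 57·(1308/655))/13 = 1218/655.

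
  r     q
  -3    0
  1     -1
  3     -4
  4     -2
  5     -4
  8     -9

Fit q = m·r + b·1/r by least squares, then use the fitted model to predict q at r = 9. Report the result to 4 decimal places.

From the data, Σr·r = 124, Σr·1/r = 6, Σ1/r·1/r = 19301/14400.
And Σr·q = -113, Σ1/r·q = -571/120.
Δ = 124·(19301/14400) − 6² = 468731/3600.
m = ((-113)·(19301/14400) − 6·(-571/120))/(468731/3600) = -1769893/1874924; b = (124·(-571/120) − 6·(-113))/(468731/3600) = 316680/468731.
At r = 9: q̂ = (-1769893/1874924)·(9) + (316680/468731)·(1/9) = -47364871/5624772.

q̂ = -8.4208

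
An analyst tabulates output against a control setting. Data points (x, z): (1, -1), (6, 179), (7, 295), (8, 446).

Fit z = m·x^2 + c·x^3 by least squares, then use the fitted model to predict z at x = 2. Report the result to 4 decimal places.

The normal equations are: 7794·m + 57352·c = 49442;  57352·m + 426450·c = 368200.
(Σx^2·x^2 = 7794, Σx^2·x^3 = 57352, Σx^3·x^3 = 426450, Σx^2·z = 49442, Σx^3·z = 368200.)
det = 7794·426450 − 57352² = 34499396.
m = (49442·426450 − 57352·368200)/34499396 = -8116375/8624849; c = (7794·368200 − 57352·49442)/34499396 = 8538304/8624849.
At x = 2: ẑ = (-8116375/8624849)·(4) + (8538304/8624849)·(8) = 676244/162733.

ẑ = 4.1555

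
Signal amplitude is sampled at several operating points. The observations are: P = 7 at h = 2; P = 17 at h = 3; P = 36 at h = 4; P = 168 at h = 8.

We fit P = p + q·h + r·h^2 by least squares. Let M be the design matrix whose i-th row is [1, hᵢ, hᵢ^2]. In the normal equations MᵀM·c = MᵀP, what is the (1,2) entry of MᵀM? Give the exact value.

17

Row 1 ↔ basis 1, column 2 ↔ basis h, so (MᵀM)_{1,2} = Σᵢ h = (1)·(2) + (1)·(3) + (1)·(4) + (1)·(8) = 17.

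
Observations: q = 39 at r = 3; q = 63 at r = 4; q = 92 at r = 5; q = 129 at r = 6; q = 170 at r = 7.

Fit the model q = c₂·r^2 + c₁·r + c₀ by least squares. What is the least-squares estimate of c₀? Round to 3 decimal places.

With design matrix A, AᵀA = [[4659, 775, 135]; [775, 135, 25]; [135, 25, 5]] and Aᵀq = [16633, 2793, 493]ᵀ.
Solving the 3×3 system (Gaussian elimination) gives c₂ = 3, c₁ = 14/5, c₀ = 18/5.

c₀ = 3.600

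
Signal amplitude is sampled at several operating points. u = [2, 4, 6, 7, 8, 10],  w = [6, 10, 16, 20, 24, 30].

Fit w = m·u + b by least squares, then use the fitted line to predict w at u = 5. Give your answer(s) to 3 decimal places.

ŵ = 14.057

Sums needed: Σu·u = 269, Σu = 37, Σ1 = 6.
And Σu·w = 780, Σw = 106.
AᵀA·[m, b]ᵀ = Aᵀw becomes [[269, 37]; [37, 6]]·[m, b]ᵀ = [780, 106]ᵀ.
det = 269·6 − 37² = 245.
m = (780·6 − 37·106)/245 = 758/245; b = (269·106 − 37·780)/245 = -346/245.
At u = 5: ŵ = (758/245)·(5) + (-346/245)·(1) = 492/35.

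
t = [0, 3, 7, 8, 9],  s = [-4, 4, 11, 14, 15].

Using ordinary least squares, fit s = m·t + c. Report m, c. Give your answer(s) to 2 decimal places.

The normal system MᵀM·[m, c]ᵀ = Mᵀs is [[203, 27]; [27, 5]]·[m, c]ᵀ = [336, 40]ᵀ.
Δ = 203·5 − 27² = 286.
m = (336·5 − 27·40)/286 = 300/143; c = (203·40 − 27·336)/286 = -476/143.

m = 2.10, c = -3.33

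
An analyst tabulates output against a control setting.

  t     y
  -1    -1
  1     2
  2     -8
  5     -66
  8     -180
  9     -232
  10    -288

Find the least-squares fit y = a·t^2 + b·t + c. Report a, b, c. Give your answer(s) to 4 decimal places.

a = -3.0379, b = 1.2906, c = 3.0847

Compute the Gram sums: Σt^2·t^2 = 21300, Σt^2·t = 2374, Σt^2 = 276, Σt·t = 276, Σt = 34, Σ1 = 7.
Moment sums: Σt^2·y = -60793, Σt·y = -6751, Σy = -773.
Normal equations: [[21300, 2374, 276]; [2374, 276, 34]; [276, 34, 7]]·[a, b, c]ᵀ = [-60793, -6751, -773]ᵀ.
Inverting the 3×3 Gram matrix, [a, b, c]ᵀ = [-924027/304162, 392543/304162, 469126/152081]ᵀ.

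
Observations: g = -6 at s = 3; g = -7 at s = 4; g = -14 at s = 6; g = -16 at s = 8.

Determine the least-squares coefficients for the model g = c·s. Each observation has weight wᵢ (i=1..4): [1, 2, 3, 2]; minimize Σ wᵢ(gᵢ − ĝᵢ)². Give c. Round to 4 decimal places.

c = -2.1011

The normal system XᵀWX·[c]ᵀ = XᵀWg is [[277]]·[c]ᵀ = [-582]ᵀ.
c = (-582)/277 = -2.10108.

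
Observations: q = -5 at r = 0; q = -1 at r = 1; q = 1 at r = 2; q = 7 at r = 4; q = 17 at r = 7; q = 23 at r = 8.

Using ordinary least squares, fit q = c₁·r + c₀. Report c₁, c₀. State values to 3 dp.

c₁ = 3.338, c₀ = -5.238

The normal equations are: 134·c₁ + 22·c₀ = 332;  22·c₁ + 6·c₀ = 42.
Δ = 134·6 − 22² = 320.
c₁ = (332·6 − 22·42)/320 = 267/80; c₀ = (134·42 − 22·332)/320 = -419/80.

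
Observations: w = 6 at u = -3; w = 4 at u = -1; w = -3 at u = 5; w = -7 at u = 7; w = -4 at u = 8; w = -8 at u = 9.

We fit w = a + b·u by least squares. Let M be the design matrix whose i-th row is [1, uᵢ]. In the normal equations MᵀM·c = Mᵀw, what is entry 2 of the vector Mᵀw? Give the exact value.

Entry 2 ↔ basis u, so (Mᵀw)_{2} = Σᵢ (u)·wᵢ = (-3)·(6) + (-1)·(4) + (5)·(-3) + (7)·(-7) + (8)·(-4) + (9)·(-8) = -190.

-190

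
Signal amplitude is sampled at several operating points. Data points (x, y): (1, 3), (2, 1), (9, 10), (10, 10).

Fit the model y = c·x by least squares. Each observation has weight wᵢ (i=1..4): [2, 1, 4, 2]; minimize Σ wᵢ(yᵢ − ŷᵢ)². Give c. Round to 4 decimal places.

Sums needed: Σwᵢ·x·x = 530.
Right-hand side: Σwᵢ·x·y = 568.
MᵀWM·[c]ᵀ = MᵀWy becomes [[530]]·[c]ᵀ = [568]ᵀ.
Hence c = 568 / 530 ≈ 1.0717.

c = 1.0717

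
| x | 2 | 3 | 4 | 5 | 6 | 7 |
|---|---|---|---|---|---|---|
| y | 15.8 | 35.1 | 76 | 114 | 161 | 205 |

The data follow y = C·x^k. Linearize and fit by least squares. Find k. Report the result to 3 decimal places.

Linearized form: ln y = k·ln x + ln C. From the 6 transformed points,
Over the data: Σln x = 8.5252, Σ(ln x)² = 13.1965, Σln y = 25.7896, Σln x·ln y = 38.9112.
Normal system: [[13.1965, 8.5252]; [8.5252, 6]]·[k, ln C]ᵀ = [38.9112, 25.7896]ᵀ.
Slope k = (n·Σln x·ln y − Σln x·Σln y)/(n·Σ(ln x)² − (Σln x)²) = (6·38.9112 − 8.5252·25.7896)/6.5005 = 2.09326; ln C = (Σln y − k·Σln x)/n = 1.32402.

k = 2.093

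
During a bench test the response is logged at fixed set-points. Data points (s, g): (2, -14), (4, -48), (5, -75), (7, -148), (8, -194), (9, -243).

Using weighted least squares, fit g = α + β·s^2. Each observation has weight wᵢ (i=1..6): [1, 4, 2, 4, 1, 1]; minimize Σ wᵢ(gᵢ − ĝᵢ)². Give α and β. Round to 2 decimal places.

Forming AᵀWA = [[13, 459]; [459, 22551]] and AᵀWg = [-1385, -67985]ᵀ gives AᵀWA·[α, β]ᵀ = AᵀWg.
Eliminating β: 22551·(row 1) − 459·(row 2) gives 82482·α = 22551·(-1385) − 459·(-67985) = -28020, so α = -4670/13747.
Then β = ((-67985) − 459·(-4670/13747))/22551 = -124045/41241.

α = -0.34, β = -3.01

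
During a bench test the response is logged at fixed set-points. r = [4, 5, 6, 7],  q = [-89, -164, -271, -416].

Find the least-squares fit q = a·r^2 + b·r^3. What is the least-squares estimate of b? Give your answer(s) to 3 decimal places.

b = -0.970

Setting ∂/∂a … = 0 gives: 4578·a + 28732·b = -35664;  28732·a + 184026·b = -227420.
Δ = 4578·184026 − 28732² = 16943204.
a = ((-35664)·184026 − 28732·(-227420))/16943204 = -7217956/4235801; b = (4578·(-227420) − 28732·(-35664))/16943204 = -4107678/4235801.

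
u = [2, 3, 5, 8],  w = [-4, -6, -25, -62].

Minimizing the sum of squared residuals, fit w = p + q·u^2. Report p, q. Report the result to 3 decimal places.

p = 0.934, q = -0.988

Sums needed: Σ1 = 4, Σu^2 = 102, Σu^2·u^2 = 4818.
Right-hand side: Σw = -97, Σu^2·w = -4663.
MᵀM·[p, q]ᵀ = Mᵀw becomes [[4, 102]; [102, 4818]]·[p, q]ᵀ = [-97, -4663]ᵀ.
det = 4·4818 − 102² = 8868.
p = ((-97)·4818 − 102·(-4663))/8868 = 690/739; q = (4·(-4663) − 102·(-97))/8868 = -4379/4434.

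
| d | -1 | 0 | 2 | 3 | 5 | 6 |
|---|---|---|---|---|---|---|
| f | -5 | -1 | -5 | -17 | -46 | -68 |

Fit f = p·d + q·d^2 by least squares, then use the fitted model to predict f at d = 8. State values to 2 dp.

f̂ = -125.03

From the data, Σd·d = 75, Σd·d^2 = 375, Σd^2·d^2 = 2019.
Moment sums: Σd·f = -694, Σd^2·f = -3776.
MᵀM·[p, q]ᵀ = Mᵀf becomes [[75, 375]; [375, 2019]]·[p, q]ᵀ = [-694, -3776]ᵀ.
Eliminating q: 2019·(row 1) − 375·(row 2) gives 10800·p = 2019·(-694) − 375·(-3776) = 14814, so p = 823/600.
Then q = ((-3776) − 375·(823/600))/2019 = -17/8.
At d = 8: f̂ = (823/600)·(8) + (-17/8)·(64) = -9377/75.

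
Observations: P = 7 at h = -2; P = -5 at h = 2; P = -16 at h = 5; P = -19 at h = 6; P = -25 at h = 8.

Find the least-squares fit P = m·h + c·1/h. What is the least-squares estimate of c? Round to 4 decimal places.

c = 0.5630

The normal system MᵀM·[m, c]ᵀ = MᵀP is [[133, 5]; [5, 8401/14400]]·[m, c]ᵀ = [-418, -1859/120]ᵀ.
Determinant 133·(8401/14400) − 5² = 757333/14400.
m = ((-418)·(8401/14400) − 5·(-1859/120))/(757333/14400) = -140954/44549; c = (133·(-1859/120) − 5·(-418))/(757333/14400) = 25080/44549.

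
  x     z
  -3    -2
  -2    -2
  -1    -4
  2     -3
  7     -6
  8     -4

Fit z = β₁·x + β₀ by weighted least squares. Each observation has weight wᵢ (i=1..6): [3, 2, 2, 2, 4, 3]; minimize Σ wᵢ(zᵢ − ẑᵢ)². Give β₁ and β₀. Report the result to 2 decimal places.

Entries of AᵀWA: Σwᵢ·x·x = 433, Σwᵢ·x = 41, Σwᵢ·1 = 16.
Moment sums: Σwᵢ·x·z = -242, Σwᵢ·z = -60.
So AᵀWA·[β₁, β₀]ᵀ = AᵀWz: [[433, 41]; [41, 16]]·[β₁, β₀]ᵀ = [-242, -60]ᵀ.
Δ = 433·16 − 41² = 5247.
β₁ = ((-242)·16 − 41·(-60))/5247 = -1412/5247; β₀ = (433·(-60) − 41·(-242))/5247 = -16058/5247.

β₁ = -0.27, β₀ = -3.06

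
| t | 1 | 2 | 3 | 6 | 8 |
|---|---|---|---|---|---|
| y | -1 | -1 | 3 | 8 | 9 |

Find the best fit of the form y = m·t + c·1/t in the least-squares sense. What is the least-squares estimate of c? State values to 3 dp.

Compute the Gram sums: Σt·t = 114, Σt·1/t = 5, Σ1/t·1/t = 809/576.
And Σt·y = 126, Σ1/t·y = 47/24.
So MᵀM·[m, c]ᵀ = Mᵀy: [[114, 5]; [5, 809/576]]·[m, c]ᵀ = [126, 47/24]ᵀ.
Eliminating c: (809/576)·(row 1) − 5·(row 2) gives (12971/96)·m = (809/576)·126 − 5·(47/24) = 16049/96, so m = 16049/12971.
Then c = ((47/24) − 5·(16049/12971))/(809/576) = -39048/12971.

c = -3.010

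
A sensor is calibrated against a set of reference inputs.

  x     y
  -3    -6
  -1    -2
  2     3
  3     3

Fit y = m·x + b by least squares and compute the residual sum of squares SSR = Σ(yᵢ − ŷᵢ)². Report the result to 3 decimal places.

SSR = 1.604

Normal-equation sums: Σx·x = 23, Σx = 1, Σ1 = 4.
For Aᵀy: Σx·y = 35, Σy = -2.
Normal equations: [[23, 1]; [1, 4]]·[m, b]ᵀ = [35, -2]ᵀ.
Eliminating b: 4·(row 1) − 1·(row 2) gives 91·m = 4·35 − 1·(-2) = 142, so m = 142/91.
Then b = ((-2) − 1·(142/91))/4 = -81/91.
Residuals: -3/7, 41/91, 10/13, -72/91; SSR = 146/91.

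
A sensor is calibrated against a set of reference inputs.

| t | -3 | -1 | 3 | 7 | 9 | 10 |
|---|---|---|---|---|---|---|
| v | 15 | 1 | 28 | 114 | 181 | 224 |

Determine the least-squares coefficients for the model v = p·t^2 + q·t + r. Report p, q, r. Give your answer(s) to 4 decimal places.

p = 2.0019, q = 2.0039, r = 2.4060

Setting ∂/∂p … = 0 gives: 19125·p + 2071·q + 249·r = 43035;  2071·p + 249·q + 25·r = 4705;  249·p + 25·q + 6·r = 563.
(Σt^2·t^2 = 19125, Σt^2·t = 2071, Σt^2 = 249, Σt·t = 249, Σt = 25, Σ1 = 6, Σt^2·v = 43035, Σt·v = 4705, Σv = 563.)
Inverting the 3×3 Gram matrix, [p, q, r]ᵀ = [308059/153885, 102788/51295, 370244/153885]ᵀ.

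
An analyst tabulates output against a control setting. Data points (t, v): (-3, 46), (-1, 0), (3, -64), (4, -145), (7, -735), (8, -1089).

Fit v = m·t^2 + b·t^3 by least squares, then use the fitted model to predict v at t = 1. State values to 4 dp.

v̂ = -2.9966

Entries of AᵀA: Σt^2·t^2 = 6916, Σt^2·t^3 = 50598, Σt^3·t^3 = 385348.
Right-hand side: Σt^2·v = -108193, Σt^3·v = -821923.
So AᵀA·[m, b]ᵀ = Aᵀv: [[6916, 50598]; [50598, 385348]]·[m, b]ᵀ = [-108193, -821923]ᵀ.
Eliminating b: 385348·(row 1) − 50598·(row 2) gives 104909164·m = 385348·(-108193) − 50598·(-821923) = -104296210, so m = -52148105/52454582.
Then b = ((-821923) − 50598·(-52148105/52454582))/385348 = -105035027/52454582.
At t = 1: v̂ = (-52148105/52454582)·(1) + (-105035027/52454582)·(1) = -78591566/26227291.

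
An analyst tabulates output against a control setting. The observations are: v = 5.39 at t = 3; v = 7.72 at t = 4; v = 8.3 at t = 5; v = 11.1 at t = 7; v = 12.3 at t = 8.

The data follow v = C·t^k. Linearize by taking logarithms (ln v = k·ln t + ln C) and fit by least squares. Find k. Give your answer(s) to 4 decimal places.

Let Y = ln v. Fitting Y = k·ln t + ln C by least squares:
AᵀA = [[13.8297, 8.1197]; [8.1197, 5]], rhs = [17.9922, 10.7612]ᵀ  (here Σln t = 8.1197, Σ(ln t)² = 13.8297, Σln v = 10.7612, Σln t·ln v = 17.9922).
Slope k = (n·Σln t·ln v − Σln t·Σln v)/(n·Σ(ln t)² − (Σln t)²) = (5·17.9922 − 8.1197·10.7612)/3.2190 = 0.80268; ln C = (Σln v − k·Σln t)/n = 0.84873.

k = 0.8027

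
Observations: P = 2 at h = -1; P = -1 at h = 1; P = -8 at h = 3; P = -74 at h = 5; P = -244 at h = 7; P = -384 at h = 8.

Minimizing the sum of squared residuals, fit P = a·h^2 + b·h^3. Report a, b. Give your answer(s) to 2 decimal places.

a = 2.11, b = -1.01

Sums needed: Σh^2·h^2 = 7205, Σh^2·h^3 = 52943, Σh^3·h^3 = 396149.
For AᵀP: Σh^2·P = -38453, Σh^3·P = -289769.
Normal equations: [[7205, 52943]; [52943, 396149]]·[a, b]ᵀ = [-38453, -289769]ᵀ.
Determinant 7205·396149 − 52943² = 51292296.
a = ((-38453)·396149 − 52943·(-289769))/51292296 = 6006815/2849572; b = (7205·(-289769) − 52943·(-38453))/51292296 = -262467/259052.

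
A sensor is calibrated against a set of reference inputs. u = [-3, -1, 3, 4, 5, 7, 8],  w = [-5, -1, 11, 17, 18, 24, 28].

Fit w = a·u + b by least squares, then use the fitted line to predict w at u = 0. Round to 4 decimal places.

ŵ = 3.1364

Normal-equation sums: Σu·u = 173, Σu = 23, Σ1 = 7.
Moment sums: Σu·w = 599, Σw = 92.
So AᵀA·[a, b]ᵀ = Aᵀw: [[173, 23]; [23, 7]]·[a, b]ᵀ = [599, 92]ᵀ.
Δ = 173·7 − 23² = 682.
a = (599·7 − 23·92)/682 = 67/22; b = (173·92 − 23·599)/682 = 69/22.
At u = 0: ŵ = (67/22)·(0) + (69/22)·(1) = 69/22.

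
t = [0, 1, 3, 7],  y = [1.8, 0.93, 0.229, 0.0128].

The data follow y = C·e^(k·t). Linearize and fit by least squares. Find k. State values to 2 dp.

k = -0.71

With ln yᵢ as the transformed response and tᵢ as the regressor:
Σt = 11.0000, Σ(t)² = 59.0000, Σln y = -5.3171, Σt·ln y = -35.0028.
Equations: 59.0000·k + 11.0000·ln C = -35.0028;  11.0000·k + 4·ln C = -5.3171.
Δ = 59.0000·4 − (11.0000)² = 115.0000; k = (-35.0028·4 − 11.0000·-5.3171)/115.0000 = -0.70890, ln C = (59.0000·-5.3171 − 11.0000·-35.0028)/115.0000 = 0.62018.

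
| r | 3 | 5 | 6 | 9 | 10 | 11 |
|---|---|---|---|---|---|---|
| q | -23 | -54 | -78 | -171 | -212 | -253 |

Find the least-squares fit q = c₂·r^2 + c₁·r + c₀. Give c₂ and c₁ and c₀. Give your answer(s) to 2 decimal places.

c₂ = -2.10, c₁ = 0.47, c₀ = -4.94

Normal-equation sums: Σr^2·r^2 = 33204, Σr^2·r = 3428, Σr^2 = 372, Σr·r = 372, Σr = 44, Σ1 = 6.
Moment sums: Σr^2·q = -70029, Σr·q = -7249, Σq = -791.
So XᵀX·[c₂, c₁, c₀]ᵀ = Xᵀq: [[33204, 3428, 372]; [3428, 372, 44]; [372, 44, 6]]·[c₂, c₁, c₀]ᵀ = [-70029, -7249, -791]ᵀ.
Solving the 3×3 system (Gaussian elimination) gives c₂ = -1009/480, c₁ = 15/32, c₀ = -593/120.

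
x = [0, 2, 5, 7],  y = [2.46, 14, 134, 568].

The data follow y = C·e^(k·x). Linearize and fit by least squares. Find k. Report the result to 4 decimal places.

Let Y = ln y. Fitting Y = k·x + ln C by least squares:
Sums: Σx = 14.0000, Σ(x)² = 78.0000, Σln y = 14.7792, Σx·ln y = 74.1622.
Normal system: [[78.0000, 14.0000]; [14.0000, 4]]·[k, ln C]ᵀ = [74.1622, 14.7792]ᵀ.
Slope k = (n·Σx·ln y − Σx·Σln y)/(n·Σ(x)² − (Σx)²) = (4·74.1622 − 14.0000·14.7792)/116.0000 = 0.77362; ln C = (Σln y − k·Σx)/n = 0.98712.

k = 0.7736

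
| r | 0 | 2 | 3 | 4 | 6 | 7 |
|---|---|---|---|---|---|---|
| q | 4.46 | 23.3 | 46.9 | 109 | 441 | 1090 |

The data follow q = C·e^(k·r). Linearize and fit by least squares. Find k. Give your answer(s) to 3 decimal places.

k = 0.774

Let Y = ln q. Fitting Y = k·r + ln C by least squares:
AᵀA = [[114.0000, 22.0000]; [22.0000, 6]], rhs = [122.0982, 26.2659]ᵀ  (here Σr = 22.0000, Σ(r)² = 114.0000, Σln q = 26.2659, Σr·ln q = 122.0982).
Solving (det = 200.0000): k = 0.77369, ln C = 1.54079.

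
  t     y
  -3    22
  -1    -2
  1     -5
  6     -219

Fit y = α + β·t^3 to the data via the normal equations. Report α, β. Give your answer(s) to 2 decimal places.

The normal equations are: 4·α + 189·β = -204;  189·α + 47387·β = -47901.
(Σ1 = 4, Σt^3 = 189, Σt^3·t^3 = 47387, Σy = -204, Σt^3·y = -47901.)
Determinant 4·47387 − 189² = 153827.
α = ((-204)·47387 − 189·(-47901))/153827 = -613659/153827; β = (4·(-47901) − 189·(-204))/153827 = -153048/153827.

α = -3.99, β = -0.99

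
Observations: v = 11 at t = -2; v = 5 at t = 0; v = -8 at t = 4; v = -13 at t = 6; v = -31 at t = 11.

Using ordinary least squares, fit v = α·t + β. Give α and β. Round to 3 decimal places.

Entries of MᵀM: Σt·t = 177, Σt = 19, Σ1 = 5.
For Mᵀv: Σt·v = -473, Σv = -36.
MᵀM·[α, β]ᵀ = Mᵀv becomes [[177, 19]; [19, 5]]·[α, β]ᵀ = [-473, -36]ᵀ.
Eliminating β: 5·(row 1) − 19·(row 2) gives 524·α = 5·(-473) − 19·(-36) = -1681, so α = -1681/524.
Then β = ((-36) − 19·(-1681/524))/5 = 2615/524.

α = -3.208, β = 4.990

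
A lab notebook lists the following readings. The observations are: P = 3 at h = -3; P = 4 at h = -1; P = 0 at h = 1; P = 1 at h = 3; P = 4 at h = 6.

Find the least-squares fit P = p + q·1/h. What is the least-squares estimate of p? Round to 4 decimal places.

Entries of MᵀM: Σ1 = 5, Σ1/h = 1/6, Σ1/h·1/h = 9/4.
Moment sums: ΣP = 12, Σ1/h·P = -4.
So MᵀM·[p, q]ᵀ = MᵀP: [[5, 1/6]; [1/6, 9/4]]·[p, q]ᵀ = [12, -4]ᵀ.
Eliminating q: (9/4)·(row 1) − (1/6)·(row 2) gives (101/9)·p = (9/4)·12 − (1/6)·(-4) = 83/3, so p = 249/101.
Then q = ((-4) − (1/6)·(249/101))/(9/4) = -198/101.

p = 2.4653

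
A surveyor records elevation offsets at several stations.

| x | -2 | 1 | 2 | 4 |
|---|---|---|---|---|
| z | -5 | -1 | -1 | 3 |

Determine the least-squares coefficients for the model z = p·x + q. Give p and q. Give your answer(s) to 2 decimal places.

The normal system MᵀM·[p, q]ᵀ = Mᵀz is [[25, 5]; [5, 4]]·[p, q]ᵀ = [19, -4]ᵀ.
det = 25·4 − 5² = 75.
p = (19·4 − 5·(-4))/75 = 32/25; q = (25·(-4) − 5·19)/75 = -13/5.

p = 1.28, q = -2.60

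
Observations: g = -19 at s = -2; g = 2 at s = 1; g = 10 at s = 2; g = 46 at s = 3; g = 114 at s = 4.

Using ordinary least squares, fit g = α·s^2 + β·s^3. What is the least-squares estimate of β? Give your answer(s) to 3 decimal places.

The normal system AᵀA·[α, β]ᵀ = Aᵀg is [[370, 1268]; [1268, 4954]]·[α, β]ᵀ = [2204, 8772]ᵀ.
Determinant 370·4954 − 1268² = 225156.
α = (2204·4954 − 1268·8772)/225156 = -51070/56289; β = (370·8772 − 1268·2204)/225156 = 112742/56289.

β = 2.003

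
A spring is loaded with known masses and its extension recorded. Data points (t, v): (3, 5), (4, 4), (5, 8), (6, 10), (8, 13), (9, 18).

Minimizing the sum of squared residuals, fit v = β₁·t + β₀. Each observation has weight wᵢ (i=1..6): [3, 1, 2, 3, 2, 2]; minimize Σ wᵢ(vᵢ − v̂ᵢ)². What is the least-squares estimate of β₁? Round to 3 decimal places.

β₁ = 2.063

Forming MᵀWM = [[491, 75]; [75, 13]] and MᵀWv = [853, 127]ᵀ gives MᵀWM·[β₁, β₀]ᵀ = MᵀWv.
Eliminating β₀: 13·(row 1) − 75·(row 2) gives 758·β₁ = 13·853 − 75·127 = 1564, so β₁ = 782/379.
Then β₀ = (127 − 75·(782/379))/13 = -809/379.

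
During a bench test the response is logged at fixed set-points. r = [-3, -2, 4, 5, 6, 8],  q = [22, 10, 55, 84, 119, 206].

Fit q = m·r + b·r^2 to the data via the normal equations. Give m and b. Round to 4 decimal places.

m = 1.6245, b = 3.0225

Compute the Gram sums: Σr·r = 154, Σr·r^2 = 882, Σr^2·r^2 = 6370.
And Σr·q = 2916, Σr^2·q = 20686.
det = 154·6370 − 882² = 203056.
m = (2916·6370 − 882·20686)/203056 = 1683/1036; b = (154·20686 − 882·2916)/203056 = 21919/7252.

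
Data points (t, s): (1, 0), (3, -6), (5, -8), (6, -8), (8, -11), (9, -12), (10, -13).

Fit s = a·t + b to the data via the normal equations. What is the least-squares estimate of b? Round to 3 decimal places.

b = -0.411

The normal equations are: 316·a + 42·b = -432;  42·a + 7·b = -58.
Eliminating b: 7·(row 1) − 42·(row 2) gives 448·a = 7·(-432) − 42·(-58) = -588, so a = -21/16.
Then b = ((-58) − 42·(-21/16))/7 = -23/56.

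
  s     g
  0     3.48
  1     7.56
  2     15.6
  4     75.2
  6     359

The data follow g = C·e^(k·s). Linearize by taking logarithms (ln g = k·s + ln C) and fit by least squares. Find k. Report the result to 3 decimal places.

Linearized form: ln g = k·s + ln C. From the 5 transformed points,
Σs = 13.0000, Σ(s)² = 57.0000, Σln g = 16.2206, Σs·ln g = 60.0980.
Equations: 57.0000·k + 13.0000·ln C = 60.0980;  13.0000·k + 5·ln C = 16.2206.
Solving (det = 116.0000): k = 0.77260, ln C = 1.23538.

k = 0.773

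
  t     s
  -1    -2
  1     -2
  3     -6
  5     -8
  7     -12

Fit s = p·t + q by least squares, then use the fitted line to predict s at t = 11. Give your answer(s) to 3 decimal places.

Forming AᵀA = [[85, 15]; [15, 5]] and Aᵀs = [-142, -30]ᵀ gives AᵀA·[p, q]ᵀ = Aᵀs.
Eliminating q: 5·(row 1) − 15·(row 2) gives 200·p = 5·(-142) − 15·(-30) = -260, so p = -13/10.
Then q = ((-30) − 15·(-13/10))/5 = -21/10.
At t = 11: ŝ = (-13/10)·(11) + (-21/10)·(1) = -82/5.

ŝ = -16.400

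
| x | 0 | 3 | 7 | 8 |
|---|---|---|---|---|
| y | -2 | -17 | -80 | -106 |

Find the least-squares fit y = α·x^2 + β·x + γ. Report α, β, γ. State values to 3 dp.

α = -1.621, β = 0.083, γ = -2.173

From the data, Σx^2·x^2 = 6578, Σx^2·x = 882, Σx^2 = 122, Σx·x = 122, Σx = 18, Σ1 = 4.
For Mᵀy: Σx^2·y = -10857, Σx·y = -1459, Σy = -205.
MᵀM·[α, β, γ]ᵀ = Mᵀy becomes [[6578, 882, 122]; [882, 122, 18]; [122, 18, 4]]·[α, β, γ]ᵀ = [-10857, -1459, -205]ᵀ.
Row-reducing yields α = -5065/3124, β = 259/3124, γ = -1697/781.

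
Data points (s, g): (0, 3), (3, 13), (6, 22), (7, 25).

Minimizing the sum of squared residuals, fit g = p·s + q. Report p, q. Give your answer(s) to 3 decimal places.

p = 3.133, q = 3.217

Normal-equation sums: Σs·s = 94, Σs = 16, Σ1 = 4.
Right-hand side: Σs·g = 346, Σg = 63.
MᵀM·[p, q]ᵀ = Mᵀg becomes [[94, 16]; [16, 4]]·[p, q]ᵀ = [346, 63]ᵀ.
Determinant 94·4 − 16² = 120.
p = (346·4 − 16·63)/120 = 47/15; q = (94·63 − 16·346)/120 = 193/60.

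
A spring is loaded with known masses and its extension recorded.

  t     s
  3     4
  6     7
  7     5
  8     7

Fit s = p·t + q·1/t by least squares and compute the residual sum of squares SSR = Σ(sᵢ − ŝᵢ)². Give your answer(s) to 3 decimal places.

SSR = 3.554

With design matrix X, XᵀX = [[158, 4]; [4, 4937/28224]] and Xᵀs = [145, 229/56]ᵀ.
Eliminating q: (4937/28224)·(row 1) − 4·(row 2) gives (164231/14112)·p = (4937/28224)·145 − 4·(229/56) = 254201/28224, so p = 254201/328462.
Then q = ((229/56) − 4·(254201/328462))/(4937/28224) = 932904/164231.
Residuals: -70691/328462, 231530/164231, -403641/328462, 16200/164231; SSR = 1167251/328462.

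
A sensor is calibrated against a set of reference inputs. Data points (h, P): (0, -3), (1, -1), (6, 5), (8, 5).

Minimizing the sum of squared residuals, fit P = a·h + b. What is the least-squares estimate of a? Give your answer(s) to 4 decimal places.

a = 1.0391

With design matrix X, XᵀX = [[101, 15]; [15, 4]] and XᵀP = [69, 6]ᵀ.
Eliminating b: 4·(row 1) − 15·(row 2) gives 179·a = 4·69 − 15·6 = 186, so a = 186/179.
Then b = (6 − 15·(186/179))/4 = -429/179.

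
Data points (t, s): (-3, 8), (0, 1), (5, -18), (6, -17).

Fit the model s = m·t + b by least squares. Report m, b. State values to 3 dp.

With design matrix A, AᵀA = [[70, 8]; [8, 4]] and Aᵀs = [-216, -26]ᵀ.
Δ = 70·4 − 8² = 216.
m = ((-216)·4 − 8·(-26))/216 = -82/27; b = (70·(-26) − 8·(-216))/216 = -23/54.

m = -3.037, b = -0.426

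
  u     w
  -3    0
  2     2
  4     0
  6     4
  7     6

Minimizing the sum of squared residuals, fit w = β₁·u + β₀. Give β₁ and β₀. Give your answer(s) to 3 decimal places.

β₁ = 0.503, β₀ = 0.790

Forming XᵀX = [[114, 16]; [16, 5]] and Xᵀw = [70, 12]ᵀ gives XᵀX·[β₁, β₀]ᵀ = Xᵀw.
Eliminating β₀: 5·(row 1) − 16·(row 2) gives 314·β₁ = 5·70 − 16·12 = 158, so β₁ = 79/157.
Then β₀ = (12 − 16·(79/157))/5 = 124/157.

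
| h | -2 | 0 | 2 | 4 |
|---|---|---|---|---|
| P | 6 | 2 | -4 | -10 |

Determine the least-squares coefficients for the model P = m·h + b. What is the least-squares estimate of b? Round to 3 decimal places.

The normal system MᵀM·[m, b]ᵀ = MᵀP is [[24, 4]; [4, 4]]·[m, b]ᵀ = [-60, -6]ᵀ.
det = 24·4 − 4² = 80.
m = ((-60)·4 − 4·(-6))/80 = -27/10; b = (24·(-6) − 4·(-60))/80 = 6/5.

b = 1.200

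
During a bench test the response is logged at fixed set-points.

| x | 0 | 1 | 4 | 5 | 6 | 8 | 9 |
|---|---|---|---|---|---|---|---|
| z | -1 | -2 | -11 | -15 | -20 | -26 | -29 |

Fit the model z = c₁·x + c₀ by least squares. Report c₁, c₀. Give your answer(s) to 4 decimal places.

Compute the Gram sums: Σx·x = 223, Σx = 33, Σ1 = 7.
Moment sums: Σx·z = -710, Σz = -104.
Determinant 223·7 − 33² = 472.
c₁ = ((-710)·7 − 33·(-104))/472 = -769/236; c₀ = (223·(-104) − 33·(-710))/472 = 119/236.

c₁ = -3.2585, c₀ = 0.5042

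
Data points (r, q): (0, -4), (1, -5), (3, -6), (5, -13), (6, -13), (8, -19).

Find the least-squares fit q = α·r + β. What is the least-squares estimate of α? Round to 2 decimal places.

XᵀX·[α, β]ᵀ = Xᵀq reads: 135·α + 23·β = -318;  23·α + 6·β = -60.
(Σr·r = 135, Σr = 23, Σ1 = 6, Σr·q = -318, Σq = -60.)
Determinant 135·6 − 23² = 281.
α = ((-318)·6 − 23·(-60))/281 = -528/281; β = (135·(-60) − 23·(-318))/281 = -786/281.

α = -1.88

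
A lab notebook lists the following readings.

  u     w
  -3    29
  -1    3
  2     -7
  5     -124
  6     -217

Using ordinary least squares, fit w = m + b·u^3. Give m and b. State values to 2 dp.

Entries of MᵀM: Σ1 = 5, Σu^3 = 321, Σu^3·u^3 = 63075.
Moment sums: Σw = -316, Σu^3·w = -63214.
Determinant 5·63075 − 321² = 212334.
m = ((-316)·63075 − 321·(-63214))/212334 = 59999/35389; b = (5·(-63214) − 321·(-316))/212334 = -107317/106167.

m = 1.70, b = -1.01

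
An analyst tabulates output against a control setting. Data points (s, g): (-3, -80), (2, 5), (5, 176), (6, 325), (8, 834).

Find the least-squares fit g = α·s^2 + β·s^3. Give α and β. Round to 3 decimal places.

From the data, Σs^2·s^2 = 6114, Σs^2·s^3 = 43458, Σs^3·s^3 = 325218.
Right-hand side: Σs^2·g = 68776, Σs^3·g = 521408.
XᵀX·[α, β]ᵀ = Xᵀg becomes [[6114, 43458]; [43458, 325218]]·[α, β]ᵀ = [68776, 521408]ᵀ.
det = 6114·325218 − 43458² = 99785088.
α = (68776·325218 − 43458·521408)/99785088 = -2028859/692952; β = (6114·521408 − 43458·68776)/99785088 = 460697/230984.

α = -2.928, β = 1.994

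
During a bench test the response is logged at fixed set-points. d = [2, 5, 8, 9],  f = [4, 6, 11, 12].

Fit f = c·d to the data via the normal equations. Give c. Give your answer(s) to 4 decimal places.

c = 1.3448

With design matrix X, XᵀX = [[174]] and Xᵀf = [234]ᵀ.
Hence c = 234 / 174 ≈ 1.34483.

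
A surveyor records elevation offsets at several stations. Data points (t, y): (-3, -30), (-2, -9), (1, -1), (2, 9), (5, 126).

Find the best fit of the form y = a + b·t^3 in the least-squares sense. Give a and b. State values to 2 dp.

The normal system XᵀX·[a, b]ᵀ = Xᵀy is [[5, 99]; [99, 16483]]·[a, b]ᵀ = [95, 16703]ᵀ.
Eliminating b: 16483·(row 1) − 99·(row 2) gives 72614·a = 16483·95 − 99·16703 = -87712, so a = -43856/36307.
Then b = (16703 − 99·(-43856/36307))/16483 = 37055/36307.

a = -1.21, b = 1.02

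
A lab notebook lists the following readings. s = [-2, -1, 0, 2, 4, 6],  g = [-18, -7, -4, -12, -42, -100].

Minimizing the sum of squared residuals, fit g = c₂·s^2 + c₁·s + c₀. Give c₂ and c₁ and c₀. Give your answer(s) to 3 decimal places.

c₂ = -2.962, c₁ = 1.701, c₀ = -2.942

Normal-equation sums: Σs^2·s^2 = 1585, Σs^2·s = 279, Σs^2 = 61, Σs·s = 61, Σs = 9, Σ1 = 6.
Moment sums: Σs^2·g = -4399, Σs·g = -749, Σg = -183.
XᵀX·[c₂, c₁, c₀]ᵀ = Xᵀg becomes [[1585, 279, 61]; [279, 61, 9]; [61, 9, 6]]·[c₂, c₁, c₀]ᵀ = [-4399, -749, -183]ᵀ.
Inverting the 3×3 Gram matrix, [c₂, c₁, c₀]ᵀ = [-9483/3202, 27233/16010, -23551/8005]ᵀ.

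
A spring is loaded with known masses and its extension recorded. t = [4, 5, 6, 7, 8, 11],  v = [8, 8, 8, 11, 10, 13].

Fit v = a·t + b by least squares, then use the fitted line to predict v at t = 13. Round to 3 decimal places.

v̂ = 14.400

XᵀX·[a, b]ᵀ = Xᵀv reads: 311·a + 41·b = 420;  41·a + 6·b = 58.
(Σt·t = 311, Σt = 41, Σ1 = 6, Σt·v = 420, Σv = 58.)
Eliminating b: 6·(row 1) − 41·(row 2) gives 185·a = 6·420 − 41·58 = 142, so a = 142/185.
Then b = (58 − 41·(142/185))/6 = 818/185.
At t = 13: v̂ = (142/185)·(13) + (818/185)·(1) = 72/5.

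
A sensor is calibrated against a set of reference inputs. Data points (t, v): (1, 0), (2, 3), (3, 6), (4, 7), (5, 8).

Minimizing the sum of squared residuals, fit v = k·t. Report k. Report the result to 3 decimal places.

Compute the Gram sums: Σt·t = 55.
Right-hand side: Σt·v = 92.
AᵀA·[k]ᵀ = Aᵀv becomes [[55]]·[k]ᵀ = [92]ᵀ.
k = 92/55 = 1.67273.

k = 1.673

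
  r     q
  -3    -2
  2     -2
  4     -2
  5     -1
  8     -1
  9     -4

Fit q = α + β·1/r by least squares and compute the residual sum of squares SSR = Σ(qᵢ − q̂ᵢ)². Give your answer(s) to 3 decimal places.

Sums needed: Σ1 = 6, Σ1/r = 307/360, Σ1/r·1/r = 63709/129600.
For Xᵀq: Σq = -12, Σ1/r·q = -577/360.
det = 6·(63709/129600) − (307/360)² = 57601/25920.
α = ((-12)·(63709/129600) − (307/360)·(-577/360))/(57601/25920) = -587369/288005; β = (6·(-577/360) − (307/360)·(-12))/(57601/25920) = 15984/57601.
Residuals: 37999/288005, -28601/288005, -8621/288005, 56676/57601, 289374/288005, -573531/288005; SSR = 1719816/288005.

SSR = 5.971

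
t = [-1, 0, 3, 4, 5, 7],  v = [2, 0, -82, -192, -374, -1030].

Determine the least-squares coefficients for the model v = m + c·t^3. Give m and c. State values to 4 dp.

m = -0.2708, c = -3.0007

Compute the Gram sums: Σ1 = 6, Σt^3 = 558, Σt^3·t^3 = 138100.
For Mᵀv: Σv = -1676, Σt^3·v = -414544.
Normal equations: [[6, 558]; [558, 138100]]·[m, c]ᵀ = [-1676, -414544]ᵀ.
Δ = 6·138100 − 558² = 517236.
m = ((-1676)·138100 − 558·(-414544))/517236 = -35012/129309; c = (6·(-414544) − 558·(-1676))/517236 = -129338/43103.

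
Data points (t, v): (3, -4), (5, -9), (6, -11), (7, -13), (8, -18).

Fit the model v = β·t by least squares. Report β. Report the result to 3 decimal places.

β = -1.956

With design matrix A, AᵀA = [[183]] and Aᵀv = [-358]ᵀ.
β = (-358)/183 = -1.95628.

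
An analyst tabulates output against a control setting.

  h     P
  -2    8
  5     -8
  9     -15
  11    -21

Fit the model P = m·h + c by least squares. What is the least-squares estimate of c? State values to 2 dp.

c = 3.52

Compute the Gram sums: Σh·h = 231, Σh = 23, Σ1 = 4.
Right-hand side: Σh·P = -422, ΣP = -36.
So MᵀM·[m, c]ᵀ = MᵀP: [[231, 23]; [23, 4]]·[m, c]ᵀ = [-422, -36]ᵀ.
Determinant 231·4 − 23² = 395.
m = ((-422)·4 − 23·(-36))/395 = -172/79; c = (231·(-36) − 23·(-422))/395 = 278/79.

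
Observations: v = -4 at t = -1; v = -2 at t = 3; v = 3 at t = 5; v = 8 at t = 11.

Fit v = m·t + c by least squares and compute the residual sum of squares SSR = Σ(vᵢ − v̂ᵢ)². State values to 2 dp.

From the data, Σt·t = 156, Σt = 18, Σ1 = 4.
Right-hand side: Σt·v = 101, Σv = 5.
So AᵀA·[m, c]ᵀ = Aᵀv: [[156, 18]; [18, 4]]·[m, c]ᵀ = [101, 5]ᵀ.
Determinant 156·4 − 18² = 300.
m = (101·4 − 18·5)/300 = 157/150; c = (156·5 − 18·101)/300 = -173/50.
Residuals: 38/75, -42/25, 92/75, -4/75; SSR = 344/75.

SSR = 4.59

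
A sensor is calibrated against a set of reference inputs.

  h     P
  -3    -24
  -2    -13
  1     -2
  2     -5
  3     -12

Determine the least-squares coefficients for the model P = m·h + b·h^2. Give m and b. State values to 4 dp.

m = 1.9278, b = -2.0509

Forming MᵀM = [[27, 1]; [1, 195]] and MᵀP = [50, -398]ᵀ gives MᵀM·[m, b]ᵀ = MᵀP.
Eliminating b: 195·(row 1) − 1·(row 2) gives 5264·m = 195·50 − 1·(-398) = 10148, so m = 2537/1316.
Then b = ((-398) − 1·(2537/1316))/195 = -2699/1316.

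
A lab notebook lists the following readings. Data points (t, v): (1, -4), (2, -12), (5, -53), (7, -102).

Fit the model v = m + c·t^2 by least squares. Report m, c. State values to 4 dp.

m = -2.8204, c = -2.0218

From the data, Σ1 = 4, Σt^2 = 79, Σt^2·t^2 = 3043.
For Xᵀv: Σv = -171, Σt^2·v = -6375.
Eliminating c: 3043·(row 1) − 79·(row 2) gives 5931·m = 3043·(-171) − 79·(-6375) = -16728, so m = -5576/1977.
Then c = ((-6375) − 79·(-5576/1977))/3043 = -3997/1977.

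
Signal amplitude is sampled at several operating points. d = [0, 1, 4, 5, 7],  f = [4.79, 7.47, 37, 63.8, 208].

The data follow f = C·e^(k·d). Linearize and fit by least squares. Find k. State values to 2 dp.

k = 0.54

With ln fᵢ as the transformed response and dᵢ as the regressor:
Over the data: Σd = 17.0000, Σ(d)² = 91.0000, Σln f = 16.6816, Σd·ln f = 74.5961.
Normal system: [[91.0000, 17.0000]; [17.0000, 5]]·[k, ln C]ᵀ = [74.5961, 16.6816]ᵀ.
Slope k = (n·Σd·ln f − Σd·Σln f)/(n·Σ(d)² − (Σd)²) = (5·74.5961 − 17.0000·16.6816)/166.0000 = 0.53851; ln C = (Σln f − k·Σd)/n = 1.50539.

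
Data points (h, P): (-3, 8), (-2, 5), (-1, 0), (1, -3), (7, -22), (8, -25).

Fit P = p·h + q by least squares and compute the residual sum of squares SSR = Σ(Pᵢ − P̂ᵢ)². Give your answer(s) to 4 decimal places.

With design matrix M, MᵀM = [[128, 10]; [10, 6]] and MᵀP = [-391, -37]ᵀ.
Eliminating q: 6·(row 1) − 10·(row 2) gives 668·p = 6·(-391) − 10·(-37) = -1976, so p = -494/167.
Then q = ((-37) − 10·(-494/167))/6 = -413/334.
Residuals: 121/334, 107/334, -575/334, 399/334, -19/334, -33/334; SSR = 1549/334.

SSR = 4.6377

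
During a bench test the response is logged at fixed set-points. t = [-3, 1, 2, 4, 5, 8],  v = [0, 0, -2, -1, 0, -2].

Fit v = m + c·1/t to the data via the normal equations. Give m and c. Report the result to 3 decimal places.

Normal-equation sums: Σ1 = 6, Σ1/t = 209/120, Σ1/t·1/t = 21301/14400.
And Σv = -5, Σ1/t·v = -3/2.
Eliminating c: (21301/14400)·(row 1) − (209/120)·(row 2) gives (3365/576)·m = (21301/14400)·(-5) − (209/120)·(-3/2) = -13777/2880, so m = -13777/16825.
Then c = ((-3/2) − (209/120)·(-13777/16825))/(21301/14400) = -168/3365.

m = -0.819, c = -0.050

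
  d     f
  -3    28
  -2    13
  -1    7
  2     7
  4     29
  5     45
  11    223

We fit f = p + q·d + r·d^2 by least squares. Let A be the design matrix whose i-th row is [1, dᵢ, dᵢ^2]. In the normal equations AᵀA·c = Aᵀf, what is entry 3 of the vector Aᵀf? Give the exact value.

28911

Entry 3 ↔ basis d^2, so (Aᵀf)_{3} = Σᵢ (d^2)·fᵢ = (9)·(28) + (4)·(13) + (1)·(7) + (4)·(7) + (16)·(29) + (25)·(45) + (121)·(223) = 28911.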